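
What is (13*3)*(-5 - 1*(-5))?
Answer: 0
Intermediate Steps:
(13*3)*(-5 - 1*(-5)) = 39*(-5 + 5) = 39*0 = 0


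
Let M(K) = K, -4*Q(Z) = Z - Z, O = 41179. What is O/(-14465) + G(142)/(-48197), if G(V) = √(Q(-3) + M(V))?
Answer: -41179/14465 - √142/48197 ≈ -2.8470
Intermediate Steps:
Q(Z) = 0 (Q(Z) = -(Z - Z)/4 = -¼*0 = 0)
G(V) = √V (G(V) = √(0 + V) = √V)
O/(-14465) + G(142)/(-48197) = 41179/(-14465) + √142/(-48197) = 41179*(-1/14465) + √142*(-1/48197) = -41179/14465 - √142/48197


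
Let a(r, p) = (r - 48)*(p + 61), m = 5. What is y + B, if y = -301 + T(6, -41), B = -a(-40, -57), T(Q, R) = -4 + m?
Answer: 52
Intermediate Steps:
T(Q, R) = 1 (T(Q, R) = -4 + 5 = 1)
a(r, p) = (-48 + r)*(61 + p)
B = 352 (B = -(-2928 - 48*(-57) + 61*(-40) - 57*(-40)) = -(-2928 + 2736 - 2440 + 2280) = -1*(-352) = 352)
y = -300 (y = -301 + 1 = -300)
y + B = -300 + 352 = 52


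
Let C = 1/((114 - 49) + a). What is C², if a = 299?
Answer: 1/132496 ≈ 7.5474e-6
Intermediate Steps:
C = 1/364 (C = 1/((114 - 49) + 299) = 1/(65 + 299) = 1/364 ≈ 0.0027473)
C² = (1/364)² = 1/132496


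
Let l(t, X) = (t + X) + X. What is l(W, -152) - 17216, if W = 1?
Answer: -17519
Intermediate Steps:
l(t, X) = t + 2*X (l(t, X) = (X + t) + X = t + 2*X)
l(W, -152) - 17216 = (1 + 2*(-152)) - 17216 = (1 - 304) - 17216 = -303 - 17216 = -17519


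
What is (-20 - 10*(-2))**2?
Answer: 0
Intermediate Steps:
(-20 - 10*(-2))**2 = (-20 + 20)**2 = 0**2 = 0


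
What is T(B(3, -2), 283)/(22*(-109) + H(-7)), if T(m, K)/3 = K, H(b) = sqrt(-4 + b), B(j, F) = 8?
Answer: -61694/174255 - 283*I*sqrt(11)/1916805 ≈ -0.35404 - 0.00048967*I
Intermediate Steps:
T(m, K) = 3*K
T(B(3, -2), 283)/(22*(-109) + H(-7)) = (3*283)/(22*(-109) + sqrt(-4 - 7)) = 849/(-2398 + sqrt(-11)) = 849/(-2398 + I*sqrt(11))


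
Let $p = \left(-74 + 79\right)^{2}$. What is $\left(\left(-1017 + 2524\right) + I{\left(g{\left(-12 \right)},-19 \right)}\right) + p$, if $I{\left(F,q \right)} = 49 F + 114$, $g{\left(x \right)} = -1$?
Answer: $1597$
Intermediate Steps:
$I{\left(F,q \right)} = 114 + 49 F$
$p = 25$ ($p = 5^{2} = 25$)
$\left(\left(-1017 + 2524\right) + I{\left(g{\left(-12 \right)},-19 \right)}\right) + p = \left(\left(-1017 + 2524\right) + \left(114 + 49 \left(-1\right)\right)\right) + 25 = \left(1507 + \left(114 - 49\right)\right) + 25 = \left(1507 + 65\right) + 25 = 1572 + 25 = 1597$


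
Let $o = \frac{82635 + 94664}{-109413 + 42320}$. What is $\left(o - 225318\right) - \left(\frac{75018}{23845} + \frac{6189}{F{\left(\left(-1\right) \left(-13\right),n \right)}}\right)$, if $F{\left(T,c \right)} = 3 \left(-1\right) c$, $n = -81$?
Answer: $- \frac{29202207935035934}{129586439385} \approx -2.2535 \cdot 10^{5}$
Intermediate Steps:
$F{\left(T,c \right)} = - 3 c$
$o = - \frac{177299}{67093}$ ($o = \frac{177299}{-67093} = 177299 \left(- \frac{1}{67093}\right) = - \frac{177299}{67093} \approx -2.6426$)
$\left(o - 225318\right) - \left(\frac{75018}{23845} + \frac{6189}{F{\left(\left(-1\right) \left(-13\right),n \right)}}\right) = \left(- \frac{177299}{67093} - 225318\right) - \left(\frac{2063}{81} + \frac{75018}{23845}\right) = - \frac{15117437873}{67093} - \left(\frac{75018}{23845} + \frac{6189}{243}\right) = - \frac{15117437873}{67093} - \frac{55268693}{1931445} = - \frac{29202207935035934}{129586439385}$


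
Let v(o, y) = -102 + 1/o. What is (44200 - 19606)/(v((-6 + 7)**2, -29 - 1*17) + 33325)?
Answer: 12297/16612 ≈ 0.74025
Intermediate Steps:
(44200 - 19606)/(v((-6 + 7)**2, -29 - 1*17) + 33325) = (44200 - 19606)/((-102 + 1/((-6 + 7)**2)) + 33325) = 24594/((-102 + 1/(1**2)) + 33325) = 24594/((-102 + 1/1) + 33325) = 24594/((-102 + 1) + 33325) = 24594/(-101 + 33325) = 24594/33224 = 24594*(1/33224) = 12297/16612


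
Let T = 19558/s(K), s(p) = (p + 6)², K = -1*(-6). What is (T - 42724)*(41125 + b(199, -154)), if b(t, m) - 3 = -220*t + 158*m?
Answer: 10342795177/9 ≈ 1.1492e+9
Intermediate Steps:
K = 6
s(p) = (6 + p)²
b(t, m) = 3 - 220*t + 158*m (b(t, m) = 3 + (-220*t + 158*m) = 3 - 220*t + 158*m)
T = 9779/72 (T = 19558/((6 + 6)²) = 19558/(12²) = 19558/144 = 19558*(1/144) = 9779/72 ≈ 135.82)
(T - 42724)*(41125 + b(199, -154)) = (9779/72 - 42724)*(41125 + (3 - 220*199 + 158*(-154))) = -3066349*(41125 + (3 - 43780 - 24332))/72 = -3066349*(41125 - 68109)/72 = -3066349/72*(-26984) = 10342795177/9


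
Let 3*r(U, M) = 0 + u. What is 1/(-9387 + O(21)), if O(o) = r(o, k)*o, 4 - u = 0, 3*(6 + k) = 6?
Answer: -1/9359 ≈ -0.00010685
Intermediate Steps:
k = -4 (k = -6 + (⅓)*6 = -6 + 2 = -4)
u = 4 (u = 4 - 1*0 = 4 + 0 = 4)
r(U, M) = 4/3 (r(U, M) = (0 + 4)/3 = (⅓)*4 = 4/3)
O(o) = 4*o/3
1/(-9387 + O(21)) = 1/(-9387 + (4/3)*21) = 1/(-9387 + 28) = 1/(-9359) = -1/9359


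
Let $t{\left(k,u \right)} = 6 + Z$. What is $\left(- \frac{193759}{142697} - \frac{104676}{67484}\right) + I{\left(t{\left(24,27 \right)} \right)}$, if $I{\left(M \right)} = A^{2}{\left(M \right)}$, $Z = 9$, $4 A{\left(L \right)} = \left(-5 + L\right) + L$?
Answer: $\frac{1392600345263}{38519057392} \approx 36.154$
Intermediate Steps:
$A{\left(L \right)} = - \frac{5}{4} + \frac{L}{2}$ ($A{\left(L \right)} = \frac{\left(-5 + L\right) + L}{4} = \frac{-5 + 2 L}{4} = - \frac{5}{4} + \frac{L}{2}$)
$t{\left(k,u \right)} = 15$ ($t{\left(k,u \right)} = 6 + 9 = 15$)
$I{\left(M \right)} = \left(- \frac{5}{4} + \frac{M}{2}\right)^{2}$
$\left(- \frac{193759}{142697} - \frac{104676}{67484}\right) + I{\left(t{\left(24,27 \right)} \right)} = \left(- \frac{193759}{142697} - \frac{104676}{67484}\right) + \frac{\left(-5 + 2 \cdot 15\right)^{2}}{16} = \left(\left(-193759\right) \frac{1}{142697} - \frac{26169}{16871}\right) + \frac{\left(-5 + 30\right)^{2}}{16} = \left(- \frac{193759}{142697} - \frac{26169}{16871}\right) + \frac{25^{2}}{16} = - \frac{7003145882}{2407441087} + \frac{1}{16} \cdot 625 = - \frac{7003145882}{2407441087} + \frac{625}{16} = \frac{1392600345263}{38519057392}$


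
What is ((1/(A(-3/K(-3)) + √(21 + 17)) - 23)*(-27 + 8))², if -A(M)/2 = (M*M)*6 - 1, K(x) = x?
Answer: 372215187/1922 + 259198*√38/961 ≈ 1.9532e+5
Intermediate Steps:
A(M) = 2 - 12*M² (A(M) = -2*((M*M)*6 - 1) = -2*(M²*6 - 1) = -2*(6*M² - 1) = -2*(-1 + 6*M²) = 2 - 12*M²)
((1/(A(-3/K(-3)) + √(21 + 17)) - 23)*(-27 + 8))² = ((1/((2 - 12*1²) + √(21 + 17)) - 23)*(-27 + 8))² = ((1/((2 - 12*(-3*(-⅓))²) + √38) - 23)*(-19))² = ((1/((2 - 12*1²) + √38) - 23)*(-19))² = ((1/((2 - 12*1) + √38) - 23)*(-19))² = ((1/((2 - 12) + √38) - 23)*(-19))² = ((1/(-10 + √38) - 23)*(-19))² = ((-23 + 1/(-10 + √38))*(-19))² = (437 - 19/(-10 + √38))²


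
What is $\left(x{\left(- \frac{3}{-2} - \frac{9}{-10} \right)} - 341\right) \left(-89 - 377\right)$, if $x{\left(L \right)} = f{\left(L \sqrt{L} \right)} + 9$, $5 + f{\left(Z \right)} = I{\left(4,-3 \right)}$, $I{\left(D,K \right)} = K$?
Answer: $158440$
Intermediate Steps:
$f{\left(Z \right)} = -8$ ($f{\left(Z \right)} = -5 - 3 = -8$)
$x{\left(L \right)} = 1$ ($x{\left(L \right)} = -8 + 9 = 1$)
$\left(x{\left(- \frac{3}{-2} - \frac{9}{-10} \right)} - 341\right) \left(-89 - 377\right) = \left(1 - 341\right) \left(-89 - 377\right) = \left(-340\right) \left(-466\right) = 158440$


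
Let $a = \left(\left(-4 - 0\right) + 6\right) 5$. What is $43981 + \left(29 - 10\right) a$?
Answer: $44171$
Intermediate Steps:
$a = 10$ ($a = \left(\left(-4 + 0\right) + 6\right) 5 = \left(-4 + 6\right) 5 = 2 \cdot 5 = 10$)
$43981 + \left(29 - 10\right) a = 43981 + \left(29 - 10\right) 10 = 43981 + 19 \cdot 10 = 43981 + 190 = 44171$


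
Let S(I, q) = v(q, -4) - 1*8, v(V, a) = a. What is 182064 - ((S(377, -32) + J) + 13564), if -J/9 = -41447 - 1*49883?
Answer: -653458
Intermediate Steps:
J = 821970 (J = -9*(-41447 - 1*49883) = -9*(-41447 - 49883) = -9*(-91330) = 821970)
S(I, q) = -12 (S(I, q) = -4 - 1*8 = -4 - 8 = -12)
182064 - ((S(377, -32) + J) + 13564) = 182064 - ((-12 + 821970) + 13564) = 182064 - (821958 + 13564) = 182064 - 1*835522 = 182064 - 835522 = -653458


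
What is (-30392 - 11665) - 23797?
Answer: -65854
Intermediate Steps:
(-30392 - 11665) - 23797 = -42057 - 23797 = -65854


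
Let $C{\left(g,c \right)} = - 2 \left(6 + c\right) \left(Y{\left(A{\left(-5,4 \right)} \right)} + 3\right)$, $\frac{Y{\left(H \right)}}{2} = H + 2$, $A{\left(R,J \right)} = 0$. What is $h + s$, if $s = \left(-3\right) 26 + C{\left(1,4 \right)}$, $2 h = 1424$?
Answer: $494$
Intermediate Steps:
$Y{\left(H \right)} = 4 + 2 H$ ($Y{\left(H \right)} = 2 \left(H + 2\right) = 2 \left(2 + H\right) = 4 + 2 H$)
$h = 712$ ($h = \frac{1}{2} \cdot 1424 = 712$)
$C{\left(g,c \right)} = -84 - 14 c$ ($C{\left(g,c \right)} = - 2 \left(6 + c\right) \left(\left(4 + 2 \cdot 0\right) + 3\right) = \left(-12 - 2 c\right) \left(\left(4 + 0\right) + 3\right) = \left(-12 - 2 c\right) \left(4 + 3\right) = \left(-12 - 2 c\right) 7 = -84 - 14 c$)
$s = -218$ ($s = \left(-3\right) 26 - 140 = -78 - 140 = -218$)
$h + s = 712 - 218 = 494$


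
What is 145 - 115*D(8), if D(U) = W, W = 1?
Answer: 30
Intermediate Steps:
D(U) = 1
145 - 115*D(8) = 145 - 115*1 = 145 - 115 = 30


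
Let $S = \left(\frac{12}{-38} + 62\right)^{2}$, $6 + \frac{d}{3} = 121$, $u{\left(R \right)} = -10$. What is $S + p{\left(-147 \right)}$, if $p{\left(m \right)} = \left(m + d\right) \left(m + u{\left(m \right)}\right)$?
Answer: $- \frac{9848462}{361} \approx -27281.0$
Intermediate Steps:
$d = 345$ ($d = -18 + 3 \cdot 121 = -18 + 363 = 345$)
$S = \frac{1373584}{361}$ ($S = \left(12 \left(- \frac{1}{38}\right) + 62\right)^{2} = \left(- \frac{6}{19} + 62\right)^{2} = \left(\frac{1172}{19}\right)^{2} = \frac{1373584}{361} \approx 3804.9$)
$p{\left(m \right)} = \left(-10 + m\right) \left(345 + m\right)$ ($p{\left(m \right)} = \left(m + 345\right) \left(m - 10\right) = \left(345 + m\right) \left(-10 + m\right) = \left(-10 + m\right) \left(345 + m\right)$)
$S + p{\left(-147 \right)} = \frac{1373584}{361} + \left(-3450 + \left(-147\right)^{2} + 335 \left(-147\right)\right) = \frac{1373584}{361} - 31086 = - \frac{9848462}{361}$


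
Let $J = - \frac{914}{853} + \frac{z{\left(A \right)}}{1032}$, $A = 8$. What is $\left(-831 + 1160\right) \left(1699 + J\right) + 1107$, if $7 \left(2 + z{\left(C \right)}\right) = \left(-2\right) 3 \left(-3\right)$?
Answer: $\frac{123181063715}{220074} \approx 5.5973 \cdot 10^{5}$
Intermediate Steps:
$z{\left(C \right)} = \frac{4}{7}$ ($z{\left(C \right)} = -2 + \frac{\left(-2\right) 3 \left(-3\right)}{7} = -2 + \frac{\left(-6\right) \left(-3\right)}{7} = -2 + \frac{1}{7} \cdot 18 = -2 + \frac{18}{7} = \frac{4}{7}$)
$J = - \frac{1649831}{1540518}$ ($J = - \frac{914}{853} + \frac{4}{7 \cdot 1032} = \left(-914\right) \frac{1}{853} + \frac{4}{7} \cdot \frac{1}{1032} = - \frac{914}{853} + \frac{1}{1806} = - \frac{1649831}{1540518} \approx -1.071$)
$\left(-831 + 1160\right) \left(1699 + J\right) + 1107 = \left(-831 + 1160\right) \left(1699 - \frac{1649831}{1540518}\right) + 1107 = 329 \cdot \frac{2615690251}{1540518} + 1107 = \frac{122937441797}{220074} + 1107 = \frac{123181063715}{220074}$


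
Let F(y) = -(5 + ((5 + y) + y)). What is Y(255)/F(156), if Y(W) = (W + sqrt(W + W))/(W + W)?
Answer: -1/644 - sqrt(510)/164220 ≈ -0.0016903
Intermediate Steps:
F(y) = -10 - 2*y (F(y) = -(5 + (5 + 2*y)) = -(10 + 2*y) = -10 - 2*y)
Y(W) = (W + sqrt(2)*sqrt(W))/(2*W) (Y(W) = (W + sqrt(2*W))/((2*W)) = (W + sqrt(2)*sqrt(W))*(1/(2*W)) = (W + sqrt(2)*sqrt(W))/(2*W))
Y(255)/F(156) = (1/2 + sqrt(2)/(2*sqrt(255)))/(-10 - 2*156) = (1/2 + sqrt(2)*(sqrt(255)/255)/2)/(-10 - 312) = (1/2 + sqrt(510)/510)/(-322) = (1/2 + sqrt(510)/510)*(-1/322) = -1/644 - sqrt(510)/164220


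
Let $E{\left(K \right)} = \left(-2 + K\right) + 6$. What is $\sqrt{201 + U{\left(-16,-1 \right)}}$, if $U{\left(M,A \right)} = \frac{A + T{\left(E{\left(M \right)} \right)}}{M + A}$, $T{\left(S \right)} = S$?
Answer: $\frac{7 \sqrt{1190}}{17} \approx 14.204$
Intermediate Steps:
$E{\left(K \right)} = 4 + K$
$U{\left(M,A \right)} = \frac{4 + A + M}{A + M}$ ($U{\left(M,A \right)} = \frac{A + \left(4 + M\right)}{M + A} = \frac{4 + A + M}{A + M}$)
$\sqrt{201 + U{\left(-16,-1 \right)}} = \sqrt{201 + \frac{4 - 1 - 16}{-1 - 16}} = \sqrt{201 + \frac{1}{-17} \left(-13\right)} = \sqrt{201 - - \frac{13}{17}} = \sqrt{201 + \frac{13}{17}} = \sqrt{\frac{3430}{17}} = \frac{7 \sqrt{1190}}{17}$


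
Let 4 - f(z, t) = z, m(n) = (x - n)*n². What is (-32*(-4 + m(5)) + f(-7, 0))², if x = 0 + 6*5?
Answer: 394459321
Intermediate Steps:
x = 30 (x = 0 + 30 = 30)
m(n) = n²*(30 - n) (m(n) = (30 - n)*n² = n²*(30 - n))
f(z, t) = 4 - z
(-32*(-4 + m(5)) + f(-7, 0))² = (-32*(-4 + 5²*(30 - 1*5)) + (4 - 1*(-7)))² = (-32*(-4 + 25*(30 - 5)) + (4 + 7))² = (-32*(-4 + 25*25) + 11)² = (-32*(-4 + 625) + 11)² = (-32*621 + 11)² = (-19872 + 11)² = (-19861)² = 394459321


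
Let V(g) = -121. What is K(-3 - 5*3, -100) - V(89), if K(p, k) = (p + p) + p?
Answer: 67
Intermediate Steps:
K(p, k) = 3*p (K(p, k) = 2*p + p = 3*p)
K(-3 - 5*3, -100) - V(89) = 3*(-3 - 5*3) - 1*(-121) = 3*(-3 - 15) + 121 = 3*(-18) + 121 = -54 + 121 = 67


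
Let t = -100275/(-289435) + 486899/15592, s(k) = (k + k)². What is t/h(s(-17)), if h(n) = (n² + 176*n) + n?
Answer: 28497819973/1390819760410592 ≈ 2.0490e-5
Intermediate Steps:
s(k) = 4*k² (s(k) = (2*k)² = 4*k²)
t = 28497819973/902574104 (t = -100275*(-1/289435) + 486899*(1/15592) = 20055/57887 + 486899/15592 = 28497819973/902574104 ≈ 31.574)
h(n) = n² + 177*n
t/h(s(-17)) = 28497819973/(902574104*(((4*(-17)²)*(177 + 4*(-17)²)))) = 28497819973/(902574104*(((4*289)*(177 + 4*289)))) = 28497819973/(902574104*((1156*(177 + 1156)))) = 28497819973/(902574104*((1156*1333))) = (28497819973/902574104)/1540948 = (28497819973/902574104)*(1/1540948) = 28497819973/1390819760410592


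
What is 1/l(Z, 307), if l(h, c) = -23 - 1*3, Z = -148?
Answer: -1/26 ≈ -0.038462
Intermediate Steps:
l(h, c) = -26 (l(h, c) = -23 - 3 = -26)
1/l(Z, 307) = 1/(-26) = -1/26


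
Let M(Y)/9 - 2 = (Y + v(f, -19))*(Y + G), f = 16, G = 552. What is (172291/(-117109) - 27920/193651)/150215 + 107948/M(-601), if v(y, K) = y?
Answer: 367728048108659697217/878917424676494628555 ≈ 0.41839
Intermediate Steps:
M(Y) = 18 + 9*(16 + Y)*(552 + Y) (M(Y) = 18 + 9*((Y + 16)*(Y + 552)) = 18 + 9*((16 + Y)*(552 + Y)) = 18 + 9*(16 + Y)*(552 + Y))
(172291/(-117109) - 27920/193651)/150215 + 107948/M(-601) = (172291/(-117109) - 27920/193651)/150215 + 107948/(79506 + 9*(-601)**2 + 5112*(-601)) = (172291*(-1/117109) - 27920*1/193651)*(1/150215) + 107948/(79506 + 9*361201 - 3072312) = (-172291/117109 - 27920/193651)*(1/150215) + 107948/(79506 + 3250809 - 3072312) = -36634007721/22678274959*1/150215 + 107948/258003 = -36634007721/3406617072966185 + 107948*(1/258003) = -36634007721/3406617072966185 + 107948/258003 = 367728048108659697217/878917424676494628555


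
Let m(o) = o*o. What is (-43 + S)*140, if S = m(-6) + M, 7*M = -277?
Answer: -6520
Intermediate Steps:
m(o) = o**2
M = -277/7 (M = (1/7)*(-277) = -277/7 ≈ -39.571)
S = -25/7 (S = (-6)**2 - 277/7 = 36 - 277/7 = -25/7 ≈ -3.5714)
(-43 + S)*140 = (-43 - 25/7)*140 = -326/7*140 = -6520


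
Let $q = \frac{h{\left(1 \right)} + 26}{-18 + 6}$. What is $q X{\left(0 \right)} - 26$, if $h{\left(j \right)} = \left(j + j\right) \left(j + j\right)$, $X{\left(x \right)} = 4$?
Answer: $-36$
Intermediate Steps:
$h{\left(j \right)} = 4 j^{2}$ ($h{\left(j \right)} = 2 j 2 j = 4 j^{2}$)
$q = - \frac{5}{2}$ ($q = \frac{4 \cdot 1^{2} + 26}{-18 + 6} = \frac{4 \cdot 1 + 26}{-12} = \left(4 + 26\right) \left(- \frac{1}{12}\right) = 30 \left(- \frac{1}{12}\right) = - \frac{5}{2} \approx -2.5$)
$q X{\left(0 \right)} - 26 = \left(- \frac{5}{2}\right) 4 - 26 = -10 - 26 = -36$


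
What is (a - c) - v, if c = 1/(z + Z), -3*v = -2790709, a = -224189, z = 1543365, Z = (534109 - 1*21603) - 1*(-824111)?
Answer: -3324724180345/2879982 ≈ -1.1544e+6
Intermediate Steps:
Z = 1336617 (Z = (534109 - 21603) + 824111 = 512506 + 824111 = 1336617)
v = 2790709/3 (v = -1/3*(-2790709) = 2790709/3 ≈ 9.3024e+5)
c = 1/2879982 (c = 1/(1543365 + 1336617) = 1/2879982 ≈ 3.4722e-7)
(a - c) - v = (-224189 - 1*1/2879982) - 1*2790709/3 = (-224189 - 1/2879982) - 2790709/3 = -645660284599/2879982 - 2790709/3 = -3324724180345/2879982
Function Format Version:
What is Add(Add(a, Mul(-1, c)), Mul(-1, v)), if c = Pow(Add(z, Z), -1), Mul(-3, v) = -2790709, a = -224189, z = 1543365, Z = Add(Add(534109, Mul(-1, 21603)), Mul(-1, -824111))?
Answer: Rational(-3324724180345, 2879982) ≈ -1.1544e+6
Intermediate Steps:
Z = 1336617 (Z = Add(Add(534109, -21603), 824111) = Add(512506, 824111) = 1336617)
v = Rational(2790709, 3) (v = Mul(Rational(-1, 3), -2790709) = Rational(2790709, 3) ≈ 9.3024e+5)
c = Rational(1, 2879982) (c = Pow(Add(1543365, 1336617), -1) = Pow(2879982, -1) = Rational(1, 2879982) ≈ 3.4722e-7)
Add(Add(a, Mul(-1, c)), Mul(-1, v)) = Add(Add(-224189, Mul(-1, Rational(1, 2879982))), Mul(-1, Rational(2790709, 3))) = Add(Add(-224189, Rational(-1, 2879982)), Rational(-2790709, 3)) = Add(Rational(-645660284599, 2879982), Rational(-2790709, 3)) = Rational(-3324724180345, 2879982)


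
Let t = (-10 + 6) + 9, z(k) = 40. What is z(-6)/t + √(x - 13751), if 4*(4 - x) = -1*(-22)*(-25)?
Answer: 8 + I*√54438/2 ≈ 8.0 + 116.66*I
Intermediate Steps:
x = 283/2 (x = 4 - (-1*(-22))*(-25)/4 = 4 - 11*(-25)/2 = 4 - ¼*(-550) = 4 + 275/2 = 283/2 ≈ 141.50)
t = 5 (t = -4 + 9 = 5)
z(-6)/t + √(x - 13751) = 40/5 + √(283/2 - 13751) = (⅕)*40 + √(-27219/2) = 8 + I*√54438/2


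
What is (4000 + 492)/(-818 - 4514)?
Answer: -1123/1333 ≈ -0.84246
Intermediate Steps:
(4000 + 492)/(-818 - 4514) = 4492/(-5332) = 4492*(-1/5332) = -1123/1333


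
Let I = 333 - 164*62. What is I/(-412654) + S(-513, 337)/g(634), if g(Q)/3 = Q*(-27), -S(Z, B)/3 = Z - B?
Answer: -91200185/3531905586 ≈ -0.025822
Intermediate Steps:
S(Z, B) = -3*Z + 3*B (S(Z, B) = -3*(Z - B) = -3*Z + 3*B)
I = -9835 (I = 333 - 10168 = -9835)
g(Q) = -81*Q (g(Q) = 3*(Q*(-27)) = 3*(-27*Q) = -81*Q)
I/(-412654) + S(-513, 337)/g(634) = -9835/(-412654) + (-3*(-513) + 3*337)/((-81*634)) = -9835*(-1/412654) + (1539 + 1011)/(-51354) = 9835/412654 + 2550*(-1/51354) = 9835/412654 - 425/8559 = -91200185/3531905586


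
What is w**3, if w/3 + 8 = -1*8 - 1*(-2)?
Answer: -74088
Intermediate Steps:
w = -42 (w = -24 + 3*(-1*8 - 1*(-2)) = -24 + 3*(-8 + 2) = -24 + 3*(-6) = -24 - 18 = -42)
w**3 = (-42)**3 = -74088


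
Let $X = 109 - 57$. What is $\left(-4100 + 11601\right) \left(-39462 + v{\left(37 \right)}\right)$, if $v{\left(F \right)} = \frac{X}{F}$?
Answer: $- \frac{10951775042}{37} \approx -2.9599 \cdot 10^{8}$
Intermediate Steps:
$X = 52$
$v{\left(F \right)} = \frac{52}{F}$
$\left(-4100 + 11601\right) \left(-39462 + v{\left(37 \right)}\right) = \left(-4100 + 11601\right) \left(-39462 + \frac{52}{37}\right) = 7501 \left(-39462 + 52 \cdot \frac{1}{37}\right) = 7501 \left(-39462 + \frac{52}{37}\right) = 7501 \left(- \frac{1460042}{37}\right) = - \frac{10951775042}{37}$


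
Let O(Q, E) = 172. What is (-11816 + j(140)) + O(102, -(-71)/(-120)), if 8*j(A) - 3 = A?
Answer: -93009/8 ≈ -11626.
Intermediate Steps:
j(A) = 3/8 + A/8
(-11816 + j(140)) + O(102, -(-71)/(-120)) = (-11816 + (3/8 + (⅛)*140)) + 172 = (-11816 + (3/8 + 35/2)) + 172 = (-11816 + 143/8) + 172 = -94385/8 + 172 = -93009/8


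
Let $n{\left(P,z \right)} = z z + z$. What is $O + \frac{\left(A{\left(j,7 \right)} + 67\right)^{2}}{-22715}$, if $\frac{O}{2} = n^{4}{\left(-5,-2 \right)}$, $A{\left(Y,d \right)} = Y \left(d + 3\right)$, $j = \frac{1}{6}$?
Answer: $\frac{6499484}{204435} \approx 31.792$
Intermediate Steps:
$n{\left(P,z \right)} = z + z^{2}$ ($n{\left(P,z \right)} = z^{2} + z = z + z^{2}$)
$j = \frac{1}{6} \approx 0.16667$
$A{\left(Y,d \right)} = Y \left(3 + d\right)$
$O = 32$ ($O = 2 \left(- 2 \left(1 - 2\right)\right)^{4} = 2 \left(\left(-2\right) \left(-1\right)\right)^{4} = 2 \cdot 2^{4} = 2 \cdot 16 = 32$)
$O + \frac{\left(A{\left(j,7 \right)} + 67\right)^{2}}{-22715} = 32 + \frac{\left(\frac{3 + 7}{6} + 67\right)^{2}}{-22715} = 32 + \left(\frac{1}{6} \cdot 10 + 67\right)^{2} \left(- \frac{1}{22715}\right) = 32 + \left(\frac{5}{3} + 67\right)^{2} \left(- \frac{1}{22715}\right) = 32 + \left(\frac{206}{3}\right)^{2} \left(- \frac{1}{22715}\right) = 32 + \frac{42436}{9} \left(- \frac{1}{22715}\right) = 32 - \frac{42436}{204435} = \frac{6499484}{204435}$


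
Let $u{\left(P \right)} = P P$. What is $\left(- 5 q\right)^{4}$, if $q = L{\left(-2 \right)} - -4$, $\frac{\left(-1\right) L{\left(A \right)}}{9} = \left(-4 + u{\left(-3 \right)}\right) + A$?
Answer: $174900625$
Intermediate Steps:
$u{\left(P \right)} = P^{2}$
$L{\left(A \right)} = -45 - 9 A$ ($L{\left(A \right)} = - 9 \left(\left(-4 + \left(-3\right)^{2}\right) + A\right) = - 9 \left(\left(-4 + 9\right) + A\right) = - 9 \left(5 + A\right) = -45 - 9 A$)
$q = -23$ ($q = \left(-45 - -18\right) - -4 = \left(-45 + 18\right) + 4 = -27 + 4 = -23$)
$\left(- 5 q\right)^{4} = \left(\left(-5\right) \left(-23\right)\right)^{4} = 115^{4} = 174900625$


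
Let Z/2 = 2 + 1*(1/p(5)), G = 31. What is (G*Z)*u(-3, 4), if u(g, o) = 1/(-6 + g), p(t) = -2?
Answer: -31/3 ≈ -10.333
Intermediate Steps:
Z = 3 (Z = 2*(2 + 1*(1/(-2))) = 2*(2 + 1*(1*(-½))) = 2*(2 + 1*(-½)) = 2*(2 - ½) = 2*(3/2) = 3)
(G*Z)*u(-3, 4) = (31*3)/(-6 - 3) = 93/(-9) = 93*(-⅑) = -31/3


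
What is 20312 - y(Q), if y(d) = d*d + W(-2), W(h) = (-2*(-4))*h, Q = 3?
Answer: 20319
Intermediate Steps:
W(h) = 8*h
y(d) = -16 + d² (y(d) = d*d + 8*(-2) = d² - 16 = -16 + d²)
20312 - y(Q) = 20312 - (-16 + 3²) = 20312 - (-16 + 9) = 20312 - 1*(-7) = 20312 + 7 = 20319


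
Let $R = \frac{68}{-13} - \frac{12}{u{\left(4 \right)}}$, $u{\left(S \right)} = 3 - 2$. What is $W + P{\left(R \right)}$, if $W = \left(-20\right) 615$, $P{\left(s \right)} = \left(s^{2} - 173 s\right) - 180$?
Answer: $- \frac{1555168}{169} \approx -9202.2$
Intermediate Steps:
$u{\left(S \right)} = 1$
$R = - \frac{224}{13}$ ($R = \frac{68}{-13} - \frac{12}{1} = 68 \left(- \frac{1}{13}\right) - 12 = - \frac{68}{13} - 12 = - \frac{224}{13} \approx -17.231$)
$P{\left(s \right)} = -180 + s^{2} - 173 s$
$W = -12300$
$W + P{\left(R \right)} = -12300 - \left(- \frac{36412}{13} - \frac{50176}{169}\right) = -12300 + \left(-180 + \frac{50176}{169} + \frac{38752}{13}\right) = -12300 + \frac{523532}{169} = - \frac{1555168}{169}$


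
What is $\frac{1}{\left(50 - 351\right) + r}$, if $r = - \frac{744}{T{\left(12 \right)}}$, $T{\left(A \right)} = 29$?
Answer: $- \frac{29}{9473} \approx -0.0030613$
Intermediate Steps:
$r = - \frac{744}{29} \approx -25.655$
$\frac{1}{\left(50 - 351\right) + r} = \frac{1}{\left(50 - 351\right) - \frac{744}{29}} = \frac{1}{-301 - \frac{744}{29}} = \frac{1}{- \frac{9473}{29}} = - \frac{29}{9473}$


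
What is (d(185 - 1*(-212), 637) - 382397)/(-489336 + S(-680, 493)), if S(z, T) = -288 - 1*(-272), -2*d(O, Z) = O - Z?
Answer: 382277/489352 ≈ 0.78119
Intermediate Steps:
d(O, Z) = Z/2 - O/2 (d(O, Z) = -(O - Z)/2 = Z/2 - O/2)
S(z, T) = -16 (S(z, T) = -288 + 272 = -16)
(d(185 - 1*(-212), 637) - 382397)/(-489336 + S(-680, 493)) = (((½)*637 - (185 - 1*(-212))/2) - 382397)/(-489336 - 16) = ((637/2 - (185 + 212)/2) - 382397)/(-489352) = ((637/2 - ½*397) - 382397)*(-1/489352) = ((637/2 - 397/2) - 382397)*(-1/489352) = (120 - 382397)*(-1/489352) = -382277*(-1/489352) = 382277/489352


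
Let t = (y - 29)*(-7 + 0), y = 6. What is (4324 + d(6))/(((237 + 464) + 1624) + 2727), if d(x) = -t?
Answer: 4163/5052 ≈ 0.82403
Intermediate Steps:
t = 161 (t = (6 - 29)*(-7 + 0) = -23*(-7) = 161)
d(x) = -161 (d(x) = -1*161 = -161)
(4324 + d(6))/(((237 + 464) + 1624) + 2727) = (4324 - 161)/(((237 + 464) + 1624) + 2727) = 4163/((701 + 1624) + 2727) = 4163/(2325 + 2727) = 4163/5052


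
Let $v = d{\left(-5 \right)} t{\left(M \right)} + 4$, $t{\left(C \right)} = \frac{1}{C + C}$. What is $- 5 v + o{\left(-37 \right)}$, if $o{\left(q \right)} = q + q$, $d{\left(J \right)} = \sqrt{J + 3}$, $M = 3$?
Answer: $-94 - \frac{5 i \sqrt{2}}{6} \approx -94.0 - 1.1785 i$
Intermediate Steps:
$d{\left(J \right)} = \sqrt{3 + J}$
$o{\left(q \right)} = 2 q$
$t{\left(C \right)} = \frac{1}{2 C}$
$v = 4 + \frac{i \sqrt{2}}{6}$ ($v = \sqrt{3 - 5} \frac{1}{2 \cdot 3} + 4 = \sqrt{-2} \cdot \frac{1}{2} \cdot \frac{1}{3} + 4 = i \sqrt{2} \cdot \frac{1}{6} + 4 = \frac{i \sqrt{2}}{6} + 4 = 4 + \frac{i \sqrt{2}}{6} \approx 4.0 + 0.2357 i$)
$- 5 v + o{\left(-37 \right)} = - 5 \left(4 + \frac{i \sqrt{2}}{6}\right) + 2 \left(-37\right) = \left(-20 - \frac{5 i \sqrt{2}}{6}\right) - 74 = -94 - \frac{5 i \sqrt{2}}{6}$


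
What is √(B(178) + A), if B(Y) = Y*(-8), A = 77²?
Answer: √4505 ≈ 67.119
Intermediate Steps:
A = 5929
B(Y) = -8*Y
√(B(178) + A) = √(-8*178 + 5929) = √(-1424 + 5929) = √4505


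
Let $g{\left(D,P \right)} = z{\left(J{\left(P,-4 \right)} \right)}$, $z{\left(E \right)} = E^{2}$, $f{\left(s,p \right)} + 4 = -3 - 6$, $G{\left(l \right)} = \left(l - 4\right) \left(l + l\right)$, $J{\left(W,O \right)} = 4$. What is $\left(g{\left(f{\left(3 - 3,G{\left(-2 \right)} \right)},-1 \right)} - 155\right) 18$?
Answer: $-2502$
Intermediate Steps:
$G{\left(l \right)} = 2 l \left(-4 + l\right)$ ($G{\left(l \right)} = \left(-4 + l\right) 2 l = 2 l \left(-4 + l\right)$)
$f{\left(s,p \right)} = -13$ ($f{\left(s,p \right)} = -4 - 9 = -13$)
$g{\left(D,P \right)} = 16$ ($g{\left(D,P \right)} = 4^{2} = 16$)
$\left(g{\left(f{\left(3 - 3,G{\left(-2 \right)} \right)},-1 \right)} - 155\right) 18 = \left(16 - 155\right) 18 = \left(-139\right) 18 = -2502$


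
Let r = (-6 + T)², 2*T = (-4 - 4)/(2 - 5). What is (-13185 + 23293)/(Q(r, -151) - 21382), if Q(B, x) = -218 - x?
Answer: -10108/21449 ≈ -0.47126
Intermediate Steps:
T = 4/3 (T = ((-4 - 4)/(2 - 5))/2 = (-8/(-3))/2 = (-8*(-⅓))/2 = (½)*(8/3) = 4/3 ≈ 1.3333)
r = 196/9 (r = (-6 + 4/3)² = (-14/3)² = 196/9 ≈ 21.778)
(-13185 + 23293)/(Q(r, -151) - 21382) = (-13185 + 23293)/((-218 - 1*(-151)) - 21382) = 10108/((-218 + 151) - 21382) = 10108/(-67 - 21382) = 10108/(-21449) = 10108*(-1/21449) = -10108/21449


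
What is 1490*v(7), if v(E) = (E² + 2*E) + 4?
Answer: 99830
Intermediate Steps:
v(E) = 4 + E² + 2*E
1490*v(7) = 1490*(4 + 7² + 2*7) = 1490*(4 + 49 + 14) = 1490*67 = 99830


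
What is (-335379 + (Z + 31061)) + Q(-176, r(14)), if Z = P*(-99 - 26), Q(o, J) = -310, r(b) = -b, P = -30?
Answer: -300878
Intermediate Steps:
Z = 3750 (Z = -30*(-99 - 26) = -30*(-125) = 3750)
(-335379 + (Z + 31061)) + Q(-176, r(14)) = (-335379 + (3750 + 31061)) - 310 = (-335379 + 34811) - 310 = -300568 - 310 = -300878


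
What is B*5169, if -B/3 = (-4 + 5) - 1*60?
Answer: 914913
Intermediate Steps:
B = 177 (B = -3*((-4 + 5) - 1*60) = -3*(1 - 60) = -3*(-59) = 177)
B*5169 = 177*5169 = 914913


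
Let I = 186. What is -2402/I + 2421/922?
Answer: -882169/85746 ≈ -10.288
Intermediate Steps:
-2402/I + 2421/922 = -2402/186 + 2421/922 = -2402*1/186 + 2421*(1/922) = -1201/93 + 2421/922 = -882169/85746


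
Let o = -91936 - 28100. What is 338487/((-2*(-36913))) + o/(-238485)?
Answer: 29861949977/5868797870 ≈ 5.0883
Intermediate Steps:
o = -120036
338487/((-2*(-36913))) + o/(-238485) = 338487/((-2*(-36913))) - 120036/(-238485) = 338487/73826 - 120036*(-1/238485) = 338487*(1/73826) + 40012/79495 = 338487/73826 + 40012/79495 = 29861949977/5868797870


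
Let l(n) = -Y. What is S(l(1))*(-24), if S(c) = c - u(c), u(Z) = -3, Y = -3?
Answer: -144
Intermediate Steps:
l(n) = 3 (l(n) = -1*(-3) = 3)
S(c) = 3 + c (S(c) = c - 1*(-3) = c + 3 = 3 + c)
S(l(1))*(-24) = (3 + 3)*(-24) = 6*(-24) = -144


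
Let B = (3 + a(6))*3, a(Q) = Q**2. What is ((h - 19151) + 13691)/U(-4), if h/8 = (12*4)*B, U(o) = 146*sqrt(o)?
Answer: -9867*I/73 ≈ -135.16*I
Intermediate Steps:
B = 117 (B = (3 + 6**2)*3 = (3 + 36)*3 = 39*3 = 117)
h = 44928 (h = 8*((12*4)*117) = 8*(48*117) = 8*5616 = 44928)
((h - 19151) + 13691)/U(-4) = ((44928 - 19151) + 13691)/((146*sqrt(-4))) = (25777 + 13691)/((146*(2*I))) = 39468/((292*I)) = 39468*(-I/292) = -9867*I/73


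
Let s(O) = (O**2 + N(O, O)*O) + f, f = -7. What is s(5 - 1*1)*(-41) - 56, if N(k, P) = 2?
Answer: -753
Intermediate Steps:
s(O) = -7 + O**2 + 2*O (s(O) = (O**2 + 2*O) - 7 = -7 + O**2 + 2*O)
s(5 - 1*1)*(-41) - 56 = (-7 + (5 - 1*1)**2 + 2*(5 - 1*1))*(-41) - 56 = (-7 + (5 - 1)**2 + 2*(5 - 1))*(-41) - 56 = (-7 + 4**2 + 2*4)*(-41) - 56 = (-7 + 16 + 8)*(-41) - 56 = 17*(-41) - 56 = -697 - 56 = -753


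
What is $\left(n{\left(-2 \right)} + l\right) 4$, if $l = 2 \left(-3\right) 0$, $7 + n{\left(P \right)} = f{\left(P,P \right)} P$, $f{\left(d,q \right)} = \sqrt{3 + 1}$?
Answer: $-44$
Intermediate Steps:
$f{\left(d,q \right)} = 2$ ($f{\left(d,q \right)} = \sqrt{4} = 2$)
$n{\left(P \right)} = -7 + 2 P$
$l = 0$ ($l = \left(-6\right) 0 = 0$)
$\left(n{\left(-2 \right)} + l\right) 4 = \left(\left(-7 + 2 \left(-2\right)\right) + 0\right) 4 = \left(\left(-7 - 4\right) + 0\right) 4 = \left(-11 + 0\right) 4 = \left(-11\right) 4 = -44$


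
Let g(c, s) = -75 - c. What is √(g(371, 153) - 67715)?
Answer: I*√68161 ≈ 261.08*I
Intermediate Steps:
√(g(371, 153) - 67715) = √((-75 - 1*371) - 67715) = √((-75 - 371) - 67715) = √(-446 - 67715) = √(-68161) = I*√68161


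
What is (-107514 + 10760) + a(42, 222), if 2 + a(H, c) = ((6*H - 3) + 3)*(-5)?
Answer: -98016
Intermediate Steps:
a(H, c) = -2 - 30*H (a(H, c) = -2 + ((6*H - 3) + 3)*(-5) = -2 + ((-3 + 6*H) + 3)*(-5) = -2 + (6*H)*(-5) = -2 - 30*H)
(-107514 + 10760) + a(42, 222) = (-107514 + 10760) + (-2 - 30*42) = -96754 + (-2 - 1260) = -96754 - 1262 = -98016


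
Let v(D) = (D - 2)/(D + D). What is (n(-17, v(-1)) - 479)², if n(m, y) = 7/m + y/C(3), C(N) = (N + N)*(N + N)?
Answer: 38252709889/166464 ≈ 2.2980e+5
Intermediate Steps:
C(N) = 4*N² (C(N) = (2*N)*(2*N) = 4*N²)
v(D) = (-2 + D)/(2*D) (v(D) = (-2 + D)/((2*D)) = (-2 + D)*(1/(2*D)) = (-2 + D)/(2*D))
n(m, y) = 7/m + y/36 (n(m, y) = 7/m + y/((4*3²)) = 7/m + y/((4*9)) = 7/m + y/36)
(n(-17, v(-1)) - 479)² = ((7/(-17) + ((½)*(-2 - 1)/(-1))/36) - 479)² = ((7*(-1/17) + ((½)*(-1)*(-3))/36) - 479)² = ((-7/17 + (1/36)*(3/2)) - 479)² = ((-7/17 + 1/24) - 479)² = (-151/408 - 479)² = (-195583/408)² = 38252709889/166464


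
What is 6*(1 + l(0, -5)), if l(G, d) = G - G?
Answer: 6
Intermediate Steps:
l(G, d) = 0
6*(1 + l(0, -5)) = 6*(1 + 0) = 6*1 = 6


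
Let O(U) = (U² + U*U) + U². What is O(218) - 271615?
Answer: -129043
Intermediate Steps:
O(U) = 3*U² (O(U) = (U² + U²) + U² = 2*U² + U² = 3*U²)
O(218) - 271615 = 3*218² - 271615 = 3*47524 - 271615 = 142572 - 271615 = -129043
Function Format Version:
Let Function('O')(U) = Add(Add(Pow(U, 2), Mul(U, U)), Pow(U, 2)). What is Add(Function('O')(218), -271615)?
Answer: -129043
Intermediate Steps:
Function('O')(U) = Mul(3, Pow(U, 2)) (Function('O')(U) = Add(Add(Pow(U, 2), Pow(U, 2)), Pow(U, 2)) = Add(Mul(2, Pow(U, 2)), Pow(U, 2)) = Mul(3, Pow(U, 2)))
Add(Function('O')(218), -271615) = Add(Mul(3, Pow(218, 2)), -271615) = Add(Mul(3, 47524), -271615) = Add(142572, -271615) = -129043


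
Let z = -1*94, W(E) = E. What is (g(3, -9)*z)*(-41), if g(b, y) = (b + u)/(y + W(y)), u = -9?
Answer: 3854/3 ≈ 1284.7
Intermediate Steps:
g(b, y) = (-9 + b)/(2*y) (g(b, y) = (b - 9)/(y + y) = (-9 + b)/((2*y)) = (-9 + b)*(1/(2*y)) = (-9 + b)/(2*y))
z = -94
(g(3, -9)*z)*(-41) = (((1/2)*(-9 + 3)/(-9))*(-94))*(-41) = (((1/2)*(-1/9)*(-6))*(-94))*(-41) = ((1/3)*(-94))*(-41) = -94/3*(-41) = 3854/3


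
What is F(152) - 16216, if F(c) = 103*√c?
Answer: -16216 + 206*√38 ≈ -14946.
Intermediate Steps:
F(152) - 16216 = 103*√152 - 16216 = 103*(2*√38) - 16216 = 206*√38 - 16216 = -16216 + 206*√38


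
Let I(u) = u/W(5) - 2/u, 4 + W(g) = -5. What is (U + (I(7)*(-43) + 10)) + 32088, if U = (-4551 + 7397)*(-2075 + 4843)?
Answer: 498321919/63 ≈ 7.9099e+6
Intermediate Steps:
W(g) = -9 (W(g) = -4 - 5 = -9)
U = 7877728 (U = 2846*2768 = 7877728)
I(u) = -2/u - u/9 (I(u) = u/(-9) - 2/u = u*(-1/9) - 2/u = -u/9 - 2/u = -2/u - u/9)
(U + (I(7)*(-43) + 10)) + 32088 = (7877728 + ((-2/7 - 1/9*7)*(-43) + 10)) + 32088 = (7877728 + ((-2*1/7 - 7/9)*(-43) + 10)) + 32088 = (7877728 + ((-2/7 - 7/9)*(-43) + 10)) + 32088 = (7877728 + (-67/63*(-43) + 10)) + 32088 = (7877728 + (2881/63 + 10)) + 32088 = (7877728 + 3511/63) + 32088 = 496300375/63 + 32088 = 498321919/63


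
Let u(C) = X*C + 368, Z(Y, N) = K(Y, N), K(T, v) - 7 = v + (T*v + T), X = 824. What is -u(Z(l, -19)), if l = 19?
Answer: 291328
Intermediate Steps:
K(T, v) = 7 + T + v + T*v (K(T, v) = 7 + (v + (T*v + T)) = 7 + (v + (T + T*v)) = 7 + (T + v + T*v) = 7 + T + v + T*v)
Z(Y, N) = 7 + N + Y + N*Y (Z(Y, N) = 7 + Y + N + Y*N = 7 + Y + N + N*Y = 7 + N + Y + N*Y)
u(C) = 368 + 824*C (u(C) = 824*C + 368 = 368 + 824*C)
-u(Z(l, -19)) = -(368 + 824*(7 - 19 + 19 - 19*19)) = -(368 + 824*(7 - 19 + 19 - 361)) = -(368 + 824*(-354)) = -(368 - 291696) = -1*(-291328) = 291328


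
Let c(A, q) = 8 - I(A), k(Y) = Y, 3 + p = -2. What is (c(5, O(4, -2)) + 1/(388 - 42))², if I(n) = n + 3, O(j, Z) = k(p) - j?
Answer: 1/119716 ≈ 8.3531e-6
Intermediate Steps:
p = -5 (p = -3 - 2 = -5)
O(j, Z) = -5 - j
I(n) = 3 + n
c(A, q) = 5 - A (c(A, q) = 8 - (3 + A) = 8 + (-3 - A) = 5 - A)
(c(5, O(4, -2)) + 1/(388 - 42))² = ((5 - 1*5) + 1/(388 - 42))² = ((5 - 5) + 1/346)² = (0 + 1/346)² = (1/346)² = 1/119716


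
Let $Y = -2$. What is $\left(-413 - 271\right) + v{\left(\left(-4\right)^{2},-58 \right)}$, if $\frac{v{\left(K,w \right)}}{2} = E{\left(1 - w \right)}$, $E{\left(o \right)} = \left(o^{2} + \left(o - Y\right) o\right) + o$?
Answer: $13594$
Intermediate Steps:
$E{\left(o \right)} = o + o^{2} + o \left(2 + o\right)$ ($E{\left(o \right)} = \left(o^{2} + \left(o - -2\right) o\right) + o = \left(o^{2} + \left(o + 2\right) o\right) + o = \left(o^{2} + \left(2 + o\right) o\right) + o = \left(o^{2} + o \left(2 + o\right)\right) + o = o + o^{2} + o \left(2 + o\right)$)
$v{\left(K,w \right)} = 2 \left(1 - w\right) \left(5 - 2 w\right)$ ($v{\left(K,w \right)} = 2 \left(1 - w\right) \left(3 + 2 \left(1 - w\right)\right) = 2 \left(1 - w\right) \left(3 - \left(-2 + 2 w\right)\right) = 2 \left(1 - w\right) \left(5 - 2 w\right)$)
$\left(-413 - 271\right) + v{\left(\left(-4\right)^{2},-58 \right)} = \left(-413 - 271\right) + 2 \left(-1 - 58\right) \left(-5 + 2 \left(-58\right)\right) = -684 + 2 \left(-59\right) \left(-5 - 116\right) = -684 + 2 \left(-59\right) \left(-121\right) = -684 + 14278 = 13594$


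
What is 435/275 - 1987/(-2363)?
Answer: 314866/129965 ≈ 2.4227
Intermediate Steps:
435/275 - 1987/(-2363) = 435*(1/275) - 1987*(-1/2363) = 87/55 + 1987/2363 = 314866/129965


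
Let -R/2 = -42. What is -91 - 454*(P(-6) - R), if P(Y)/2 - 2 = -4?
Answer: 39861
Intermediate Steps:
R = 84 (R = -2*(-42) = 84)
P(Y) = -4 (P(Y) = 4 + 2*(-4) = 4 - 8 = -4)
-91 - 454*(P(-6) - R) = -91 - 454*(-4 - 1*84) = -91 - 454*(-4 - 84) = -91 - 454*(-88) = -91 + 39952 = 39861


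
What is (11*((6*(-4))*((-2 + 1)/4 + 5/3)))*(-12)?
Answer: 4488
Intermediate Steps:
(11*((6*(-4))*((-2 + 1)/4 + 5/3)))*(-12) = (11*(-24*(-1*1/4 + 5*(1/3))))*(-12) = (11*(-24*(-1/4 + 5/3)))*(-12) = (11*(-24*17/12))*(-12) = (11*(-34))*(-12) = -374*(-12) = 4488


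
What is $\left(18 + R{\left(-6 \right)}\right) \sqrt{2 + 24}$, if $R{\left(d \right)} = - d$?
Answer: $24 \sqrt{26} \approx 122.38$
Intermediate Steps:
$\left(18 + R{\left(-6 \right)}\right) \sqrt{2 + 24} = \left(18 - -6\right) \sqrt{2 + 24} = \left(18 + 6\right) \sqrt{26} = 24 \sqrt{26}$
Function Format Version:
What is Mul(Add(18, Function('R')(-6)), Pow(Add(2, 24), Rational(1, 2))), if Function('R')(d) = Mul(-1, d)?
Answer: Mul(24, Pow(26, Rational(1, 2))) ≈ 122.38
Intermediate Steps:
Mul(Add(18, Function('R')(-6)), Pow(Add(2, 24), Rational(1, 2))) = Mul(Add(18, Mul(-1, -6)), Pow(Add(2, 24), Rational(1, 2))) = Mul(Add(18, 6), Pow(26, Rational(1, 2))) = Mul(24, Pow(26, Rational(1, 2)))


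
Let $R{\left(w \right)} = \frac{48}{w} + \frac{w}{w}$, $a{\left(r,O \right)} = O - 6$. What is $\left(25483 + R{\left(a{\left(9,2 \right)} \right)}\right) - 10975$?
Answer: $14497$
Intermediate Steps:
$a{\left(r,O \right)} = -6 + O$ ($a{\left(r,O \right)} = O - 6 = -6 + O$)
$R{\left(w \right)} = 1 + \frac{48}{w}$ ($R{\left(w \right)} = \frac{48}{w} + 1 = 1 + \frac{48}{w}$)
$\left(25483 + R{\left(a{\left(9,2 \right)} \right)}\right) - 10975 = \left(25483 + \frac{48 + \left(-6 + 2\right)}{-6 + 2}\right) - 10975 = \left(25483 + \frac{48 - 4}{-4}\right) - 10975 = \left(25483 - 11\right) - 10975 = 25472 - 10975 = 14497$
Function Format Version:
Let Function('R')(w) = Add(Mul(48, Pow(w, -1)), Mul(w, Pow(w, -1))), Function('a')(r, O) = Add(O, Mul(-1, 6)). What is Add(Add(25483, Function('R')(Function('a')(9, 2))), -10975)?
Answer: 14497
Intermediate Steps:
Function('a')(r, O) = Add(-6, O) (Function('a')(r, O) = Add(O, -6) = Add(-6, O))
Function('R')(w) = Add(1, Mul(48, Pow(w, -1))) (Function('R')(w) = Add(Mul(48, Pow(w, -1)), 1) = Add(1, Mul(48, Pow(w, -1))))
Add(Add(25483, Function('R')(Function('a')(9, 2))), -10975) = Add(Add(25483, Mul(Pow(Add(-6, 2), -1), Add(48, Add(-6, 2)))), -10975) = Add(Add(25483, Mul(Pow(-4, -1), Add(48, -4))), -10975) = Add(Add(25483, Mul(Rational(-1, 4), 44)), -10975) = Add(Add(25483, -11), -10975) = Add(25472, -10975) = 14497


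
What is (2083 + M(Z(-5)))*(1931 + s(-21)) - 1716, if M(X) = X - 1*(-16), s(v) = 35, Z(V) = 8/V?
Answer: 20608862/5 ≈ 4.1218e+6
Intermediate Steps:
M(X) = 16 + X (M(X) = X + 16 = 16 + X)
(2083 + M(Z(-5)))*(1931 + s(-21)) - 1716 = (2083 + (16 + 8/(-5)))*(1931 + 35) - 1716 = (2083 + (16 + 8*(-⅕)))*1966 - 1716 = (2083 + (16 - 8/5))*1966 - 1716 = (2083 + 72/5)*1966 - 1716 = (10487/5)*1966 - 1716 = 20617442/5 - 1716 = 20608862/5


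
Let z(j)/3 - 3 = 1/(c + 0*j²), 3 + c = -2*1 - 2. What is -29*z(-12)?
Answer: -1740/7 ≈ -248.57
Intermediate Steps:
c = -7 (c = -3 + (-2*1 - 2) = -3 + (-2 - 2) = -3 - 4 = -7)
z(j) = 60/7 (z(j) = 9 + 3/(-7 + 0*j²) = 9 + 3/(-7 + 0) = 9 + 3/(-7) = 9 + 3*(-⅐) = 9 - 3/7 = 60/7)
-29*z(-12) = -29*60/7 = -1740/7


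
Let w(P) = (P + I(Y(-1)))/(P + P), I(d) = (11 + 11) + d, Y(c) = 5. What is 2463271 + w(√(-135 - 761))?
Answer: 4926543/2 - 27*I*√14/224 ≈ 2.4633e+6 - 0.451*I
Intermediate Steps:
I(d) = 22 + d
w(P) = (27 + P)/(2*P) (w(P) = (P + (22 + 5))/(P + P) = (P + 27)/((2*P)) = (27 + P)*(1/(2*P)) = (27 + P)/(2*P))
2463271 + w(√(-135 - 761)) = 2463271 + (27 + √(-135 - 761))/(2*(√(-135 - 761))) = 2463271 + (27 + √(-896))/(2*(√(-896))) = 2463271 + (27 + 8*I*√14)/(2*((8*I*√14))) = 2463271 + (-I*√14/112)*(27 + 8*I*√14)/2 = 2463271 - I*√14*(27 + 8*I*√14)/224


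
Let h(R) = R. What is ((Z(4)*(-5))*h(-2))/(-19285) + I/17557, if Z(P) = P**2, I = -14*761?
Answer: -41654302/67717349 ≈ -0.61512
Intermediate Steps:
I = -10654
((Z(4)*(-5))*h(-2))/(-19285) + I/17557 = ((4**2*(-5))*(-2))/(-19285) - 10654/17557 = ((16*(-5))*(-2))*(-1/19285) - 10654*1/17557 = -80*(-2)*(-1/19285) - 10654/17557 = 160*(-1/19285) - 10654/17557 = -32/3857 - 10654/17557 = -41654302/67717349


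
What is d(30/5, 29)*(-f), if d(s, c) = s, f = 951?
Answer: -5706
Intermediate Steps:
d(30/5, 29)*(-f) = (30/5)*(-1*951) = (30*(⅕))*(-951) = 6*(-951) = -5706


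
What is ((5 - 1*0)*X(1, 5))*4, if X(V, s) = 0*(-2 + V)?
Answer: 0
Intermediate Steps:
X(V, s) = 0
((5 - 1*0)*X(1, 5))*4 = ((5 - 1*0)*0)*4 = ((5 + 0)*0)*4 = (5*0)*4 = 0*4 = 0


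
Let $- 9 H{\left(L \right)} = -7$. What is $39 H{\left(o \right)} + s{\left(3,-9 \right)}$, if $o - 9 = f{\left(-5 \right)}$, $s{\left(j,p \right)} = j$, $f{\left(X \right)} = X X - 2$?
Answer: $\frac{100}{3} \approx 33.333$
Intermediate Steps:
$f{\left(X \right)} = -2 + X^{2}$ ($f{\left(X \right)} = X^{2} - 2 = -2 + X^{2}$)
$o = 32$ ($o = 9 - \left(2 - \left(-5\right)^{2}\right) = 9 + \left(-2 + 25\right) = 9 + 23 = 32$)
$H{\left(L \right)} = \frac{7}{9}$ ($H{\left(L \right)} = \left(- \frac{1}{9}\right) \left(-7\right) = \frac{7}{9}$)
$39 H{\left(o \right)} + s{\left(3,-9 \right)} = 39 \cdot \frac{7}{9} + 3 = \frac{91}{3} + 3 = \frac{100}{3}$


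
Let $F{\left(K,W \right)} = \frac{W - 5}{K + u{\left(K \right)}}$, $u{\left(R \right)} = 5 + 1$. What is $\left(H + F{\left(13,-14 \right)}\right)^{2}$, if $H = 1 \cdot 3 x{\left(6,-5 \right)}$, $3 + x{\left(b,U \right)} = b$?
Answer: $64$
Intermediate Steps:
$u{\left(R \right)} = 6$
$x{\left(b,U \right)} = -3 + b$
$H = 9$ ($H = 1 \cdot 3 \left(-3 + 6\right) = 3 \cdot 3 = 9$)
$F{\left(K,W \right)} = \frac{-5 + W}{6 + K}$ ($F{\left(K,W \right)} = \frac{W - 5}{K + 6} = \frac{-5 + W}{6 + K}$)
$\left(H + F{\left(13,-14 \right)}\right)^{2} = \left(9 + \frac{-5 - 14}{6 + 13}\right)^{2} = \left(9 + \frac{1}{19} \left(-19\right)\right)^{2} = \left(9 - 1\right)^{2} = 8^{2} = 64$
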